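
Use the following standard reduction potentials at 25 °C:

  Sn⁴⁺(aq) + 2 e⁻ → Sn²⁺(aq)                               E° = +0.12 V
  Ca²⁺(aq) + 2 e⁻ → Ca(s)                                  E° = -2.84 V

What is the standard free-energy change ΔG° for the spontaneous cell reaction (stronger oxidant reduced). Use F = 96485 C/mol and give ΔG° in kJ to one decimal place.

-571.2 kJ

Sn⁴⁺/Sn²⁺ (E° = +0.12 V) is the cathode; Ca²⁺/Ca (E° = -2.84 V) is the anode, so E°cell = +2.96 V.
Balancing electrons gives n = 2 (lcm of 2 and 2).
ΔG° = −nFE° = −(2)(96485)(+2.96) = -571,191 J = -571.2 kJ.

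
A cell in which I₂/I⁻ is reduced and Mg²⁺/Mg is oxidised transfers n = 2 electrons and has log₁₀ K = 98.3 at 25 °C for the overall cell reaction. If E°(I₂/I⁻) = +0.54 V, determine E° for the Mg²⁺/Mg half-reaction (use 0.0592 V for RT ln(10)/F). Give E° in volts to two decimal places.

-2.37 V

E°cell = (0.0592/n)·log K = (0.0592/2)(98.3) = +2.910 V.
Since I₂/I⁻ is the cathode and Mg²⁺/Mg the anode, E°cell = E°(I₂/I⁻) − E°(Mg²⁺/Mg).
So E°(Mg²⁺/Mg) = E°(I₂/I⁻) − E°cell = (+0.54) − (+2.910) = -2.37 V.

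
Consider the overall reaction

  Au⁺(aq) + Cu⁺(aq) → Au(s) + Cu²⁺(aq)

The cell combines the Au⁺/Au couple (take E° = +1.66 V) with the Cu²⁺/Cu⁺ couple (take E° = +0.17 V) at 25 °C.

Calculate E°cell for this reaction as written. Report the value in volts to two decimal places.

The Au⁺/Au couple has the higher reduction potential, so it is the cathode; Cu²⁺/Cu⁺ is oxidised at the anode.
E°cell = E°(cathode) − E°(anode) = (+1.66) − (+0.17) = +1.49 V.

+1.49 V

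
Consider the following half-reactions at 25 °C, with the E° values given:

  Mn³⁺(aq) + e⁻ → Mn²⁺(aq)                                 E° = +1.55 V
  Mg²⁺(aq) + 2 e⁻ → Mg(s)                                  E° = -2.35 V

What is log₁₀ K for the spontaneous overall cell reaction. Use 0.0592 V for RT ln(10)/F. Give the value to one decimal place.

131.8

Cathode: Mn³⁺/Mn²⁺; anode: Mg²⁺/Mg. E°cell = +3.90 V, n = 2.
log K = nE°cell / 0.0592 = (2)(+3.90) / 0.0592 = 131.8.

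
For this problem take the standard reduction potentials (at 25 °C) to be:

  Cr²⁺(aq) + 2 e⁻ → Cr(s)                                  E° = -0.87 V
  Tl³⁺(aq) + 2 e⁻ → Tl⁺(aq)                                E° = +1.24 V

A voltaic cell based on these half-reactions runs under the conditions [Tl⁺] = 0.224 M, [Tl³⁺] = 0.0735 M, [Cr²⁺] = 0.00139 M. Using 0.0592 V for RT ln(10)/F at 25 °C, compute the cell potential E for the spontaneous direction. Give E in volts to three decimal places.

Tl³⁺/Tl⁺ is the cathode (higher E°), Cr²⁺/Cr the anode: E°cell = +1.24 − (-0.87) = +2.11 V, n = 2.
Overall: Tl³⁺(aq) + Cr(s) → Tl⁺(aq) + Cr²⁺(aq)
Q = [Tl⁺]·[Cr²⁺] / ([Tl³⁺]); log Q = -2.373.
E = E° − (0.0592/n) log Q = +2.11 − (0.0592/2)(-2.373) = +2.180 V.

+2.180 V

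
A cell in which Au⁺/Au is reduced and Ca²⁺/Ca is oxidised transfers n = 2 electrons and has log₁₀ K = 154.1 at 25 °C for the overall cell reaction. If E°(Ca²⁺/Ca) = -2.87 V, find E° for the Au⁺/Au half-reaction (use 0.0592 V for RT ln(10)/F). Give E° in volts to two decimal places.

+1.69 V

E°cell = (0.0592/n)·log K = (0.0592/2)(154.1) = +4.561 V.
Since Au⁺/Au is the cathode and Ca²⁺/Ca the anode, E°cell = E°(Au⁺/Au) − E°(Ca²⁺/Ca).
So E°(Au⁺/Au) = E°cell + E°(Ca²⁺/Ca) = +4.561 + (-2.87) = +1.69 V.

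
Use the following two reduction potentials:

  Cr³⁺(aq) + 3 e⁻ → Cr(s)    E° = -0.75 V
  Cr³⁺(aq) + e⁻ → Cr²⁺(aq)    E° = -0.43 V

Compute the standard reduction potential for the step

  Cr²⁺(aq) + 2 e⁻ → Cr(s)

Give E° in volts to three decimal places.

-0.910 V

Sequential free energies add, so n₃E°₃ = n₁E°₁ + n₂E°₂.
With n₃ = 3, and the known step contributing 1×(-0.43) V, the unknown satisfies 2·E° = 3×(-0.75) − 1×(-0.43) = -1.820.
E° = -1.820 / 2 = -0.910 V.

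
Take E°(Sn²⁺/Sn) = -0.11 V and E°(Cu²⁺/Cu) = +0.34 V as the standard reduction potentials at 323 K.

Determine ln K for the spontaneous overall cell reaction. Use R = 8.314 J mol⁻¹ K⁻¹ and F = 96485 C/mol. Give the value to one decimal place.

Cathode: Cu²⁺/Cu; anode: Sn²⁺/Sn. E°cell = (+0.34) − (-0.11) = +0.45 V, with n = 2.
ΔG° = −nFE° = −RT ln K, so ln K = nFE°/(RT) = (2)(96485)(+0.45) / ((8.314)(323)) = 32.336.

32.3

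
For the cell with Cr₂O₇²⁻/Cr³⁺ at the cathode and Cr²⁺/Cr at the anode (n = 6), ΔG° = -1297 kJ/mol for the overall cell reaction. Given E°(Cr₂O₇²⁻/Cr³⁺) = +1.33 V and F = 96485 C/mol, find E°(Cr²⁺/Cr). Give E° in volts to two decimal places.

-0.91 V

E°cell = −ΔG°/(nF) = −(-1297×10³)/((6)(96485)) = +2.240 V.
Since Cr₂O₇²⁻/Cr³⁺ is the cathode and Cr²⁺/Cr the anode, E°cell = E°(Cr₂O₇²⁻/Cr³⁺) − E°(Cr²⁺/Cr).
So E°(Cr²⁺/Cr) = E°(Cr₂O₇²⁻/Cr³⁺) − E°cell = (+1.33) − (+2.240) = -0.91 V.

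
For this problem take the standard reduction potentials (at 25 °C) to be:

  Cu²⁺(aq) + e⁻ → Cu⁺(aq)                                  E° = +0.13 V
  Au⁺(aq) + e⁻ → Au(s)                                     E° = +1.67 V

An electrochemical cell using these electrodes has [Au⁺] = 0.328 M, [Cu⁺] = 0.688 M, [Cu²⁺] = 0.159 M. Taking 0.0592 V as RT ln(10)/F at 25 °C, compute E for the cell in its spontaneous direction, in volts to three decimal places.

Au⁺/Au is the cathode (higher E°), Cu²⁺/Cu⁺ the anode: E°cell = +1.67 − (+0.13) = +1.54 V, n = 1.
Overall: Au⁺(aq) + Cu⁺(aq) → Au(s) + Cu²⁺(aq)
Q = [Cu²⁺] / ([Au⁺]·[Cu⁺]); log Q = -0.152.
E = E° − (0.0592/n) log Q = +1.54 − (0.0592/1)(-0.152) = +1.549 V.

+1.549 V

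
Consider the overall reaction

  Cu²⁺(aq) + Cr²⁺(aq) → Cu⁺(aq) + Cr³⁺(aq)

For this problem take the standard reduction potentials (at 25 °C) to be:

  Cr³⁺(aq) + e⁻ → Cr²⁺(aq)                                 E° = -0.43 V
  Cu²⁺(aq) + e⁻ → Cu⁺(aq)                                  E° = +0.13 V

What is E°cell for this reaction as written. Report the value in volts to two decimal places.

The Cu²⁺/Cu⁺ couple has the higher reduction potential, so it is the cathode; Cr³⁺/Cr²⁺ is oxidised at the anode.
E°cell = E°(cathode) − E°(anode) = (+0.13) − (-0.43) = +0.56 V.
Since E°cell > 0, the reaction is spontaneous under standard conditions.

+0.56 V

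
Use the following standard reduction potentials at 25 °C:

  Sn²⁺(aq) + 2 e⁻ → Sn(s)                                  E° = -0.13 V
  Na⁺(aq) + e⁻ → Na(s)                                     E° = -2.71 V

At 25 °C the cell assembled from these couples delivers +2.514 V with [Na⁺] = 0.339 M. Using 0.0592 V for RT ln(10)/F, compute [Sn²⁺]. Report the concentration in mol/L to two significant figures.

Sn²⁺/Sn is the cathode, Na⁺/Na the anode: E°cell = +2.58 V, n = 2.
Overall reaction: Sn²⁺(aq) + 2 Na(s) → Sn(s) + 2 Na⁺(aq); Q = [Na⁺]^2/[Sn²⁺]^1.
From E = E° − (0.0592/n) log Q: log Q = (E° − E)·n/0.0592 = (+2.58 − (+2.514))·2/0.0592 = 2.2297.
So 1·log[Sn²⁺] = 2·log(0.339) − log Q = -0.9396 − (2.2297) = -3.1693; [Sn²⁺] = 10^(-3.1693) ≈ 0.00068 M.

0.00068 M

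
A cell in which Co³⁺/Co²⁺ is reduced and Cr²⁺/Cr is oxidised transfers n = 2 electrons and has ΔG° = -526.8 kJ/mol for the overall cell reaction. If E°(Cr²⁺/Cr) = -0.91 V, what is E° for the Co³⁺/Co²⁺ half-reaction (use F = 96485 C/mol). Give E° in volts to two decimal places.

+1.82 V

E°cell = −ΔG°/(nF) = −(-526.8×10³)/((2)(96485)) = +2.730 V.
Since Co³⁺/Co²⁺ is the cathode and Cr²⁺/Cr the anode, E°cell = E°(Co³⁺/Co²⁺) − E°(Cr²⁺/Cr).
So E°(Co³⁺/Co²⁺) = E°cell + E°(Cr²⁺/Cr) = +2.730 + (-0.91) = +1.82 V.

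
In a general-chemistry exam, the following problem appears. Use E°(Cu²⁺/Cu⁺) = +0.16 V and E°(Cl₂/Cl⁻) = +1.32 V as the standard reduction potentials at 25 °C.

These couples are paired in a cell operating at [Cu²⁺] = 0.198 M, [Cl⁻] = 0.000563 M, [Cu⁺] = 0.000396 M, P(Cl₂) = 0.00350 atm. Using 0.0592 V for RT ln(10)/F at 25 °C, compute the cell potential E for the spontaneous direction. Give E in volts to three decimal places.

+1.120 V

Cl₂/Cl⁻ is the cathode (higher E°), Cu²⁺/Cu⁺ the anode: E°cell = +1.32 − (+0.16) = +1.16 V, n = 2.
Overall: Cl₂(g) + 2 Cu⁺(aq) → 2 Cl⁻(aq) + 2 Cu²⁺(aq)
Q = [Cl⁻]^2·[Cu²⁺]^2 / (P(Cl₂)·[Cu⁺]^2); log Q = 1.355.
E = E° − (0.0592/n) log Q = +1.16 − (0.0592/2)(1.355) = +1.120 V.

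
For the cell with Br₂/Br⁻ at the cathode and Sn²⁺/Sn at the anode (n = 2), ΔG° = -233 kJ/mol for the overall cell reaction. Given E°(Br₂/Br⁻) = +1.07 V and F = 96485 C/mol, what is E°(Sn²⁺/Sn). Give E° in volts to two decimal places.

E°cell = −ΔG°/(nF) = −(-233×10³)/((2)(96485)) = +1.207 V.
Since Br₂/Br⁻ is the cathode and Sn²⁺/Sn the anode, E°cell = E°(Br₂/Br⁻) − E°(Sn²⁺/Sn).
So E°(Sn²⁺/Sn) = E°(Br₂/Br⁻) − E°cell = (+1.07) − (+1.207) = -0.14 V.

-0.14 V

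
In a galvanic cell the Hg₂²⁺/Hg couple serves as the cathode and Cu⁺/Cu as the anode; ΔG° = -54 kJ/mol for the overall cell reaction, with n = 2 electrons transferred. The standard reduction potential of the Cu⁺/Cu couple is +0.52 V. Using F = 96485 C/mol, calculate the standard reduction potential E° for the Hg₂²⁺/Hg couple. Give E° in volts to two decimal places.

+0.80 V

E°cell = −ΔG°/(nF) = −(-54×10³)/((2)(96485)) = +0.280 V.
Since Hg₂²⁺/Hg is the cathode and Cu⁺/Cu the anode, E°cell = E°(Hg₂²⁺/Hg) − E°(Cu⁺/Cu).
So E°(Hg₂²⁺/Hg) = E°cell + E°(Cu⁺/Cu) = +0.280 + (+0.52) = +0.80 V.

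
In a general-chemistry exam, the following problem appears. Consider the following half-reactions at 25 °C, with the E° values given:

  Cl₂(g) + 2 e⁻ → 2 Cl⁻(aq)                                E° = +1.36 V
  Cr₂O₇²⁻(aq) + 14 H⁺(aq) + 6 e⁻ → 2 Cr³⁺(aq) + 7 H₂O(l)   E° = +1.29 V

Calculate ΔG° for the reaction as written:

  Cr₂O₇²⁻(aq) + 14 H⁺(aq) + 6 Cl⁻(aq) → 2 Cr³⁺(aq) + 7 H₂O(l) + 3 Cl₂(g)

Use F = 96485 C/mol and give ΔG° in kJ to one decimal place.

As written, Cr₂O₇²⁻/Cr³⁺ is reduced (cathode) and Cl₂/Cl⁻ is oxidised (anode), so E°cell = (+1.29) − (+1.36) = -0.07 V.
Balancing electrons gives n = 6.
ΔG° = −nFE° = −(6)(96485)(-0.07) = 40,524 J = +40.5 kJ.

+40.5 kJ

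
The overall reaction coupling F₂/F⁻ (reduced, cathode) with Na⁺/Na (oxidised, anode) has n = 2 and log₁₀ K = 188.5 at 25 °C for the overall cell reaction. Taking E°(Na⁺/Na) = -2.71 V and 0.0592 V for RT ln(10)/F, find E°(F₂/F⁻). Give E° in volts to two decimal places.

E°cell = (0.0592/n)·log K = (0.0592/2)(188.5) = +5.580 V.
Since F₂/F⁻ is the cathode and Na⁺/Na the anode, E°cell = E°(F₂/F⁻) − E°(Na⁺/Na).
So E°(F₂/F⁻) = E°cell + E°(Na⁺/Na) = +5.580 + (-2.71) = +2.87 V.

+2.87 V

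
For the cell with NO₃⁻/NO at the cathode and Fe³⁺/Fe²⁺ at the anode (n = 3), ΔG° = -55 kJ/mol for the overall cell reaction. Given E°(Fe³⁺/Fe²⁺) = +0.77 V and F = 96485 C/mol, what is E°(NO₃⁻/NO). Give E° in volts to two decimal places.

+0.96 V

E°cell = −ΔG°/(nF) = −(-55×10³)/((3)(96485)) = +0.190 V.
Since NO₃⁻/NO is the cathode and Fe³⁺/Fe²⁺ the anode, E°cell = E°(NO₃⁻/NO) − E°(Fe³⁺/Fe²⁺).
So E°(NO₃⁻/NO) = E°cell + E°(Fe³⁺/Fe²⁺) = +0.190 + (+0.77) = +0.96 V.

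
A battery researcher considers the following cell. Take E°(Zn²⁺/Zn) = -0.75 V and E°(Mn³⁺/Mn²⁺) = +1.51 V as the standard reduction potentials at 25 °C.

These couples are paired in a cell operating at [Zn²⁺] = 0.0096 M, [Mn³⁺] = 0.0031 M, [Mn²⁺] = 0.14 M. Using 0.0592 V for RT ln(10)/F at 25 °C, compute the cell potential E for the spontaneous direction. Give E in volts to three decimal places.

Mn³⁺/Mn²⁺ is the cathode (higher E°), Zn²⁺/Zn the anode: E°cell = +1.51 − (-0.75) = +2.26 V, n = 2.
Overall: 2 Mn³⁺(aq) + Zn(s) → 2 Mn²⁺(aq) + Zn²⁺(aq)
Q = [Mn²⁺]^2·[Zn²⁺] / ([Mn³⁺]^2); log Q = 1.292.
E = E° − (0.0592/n) log Q = +2.26 − (0.0592/2)(1.292) = +2.222 V.

+2.222 V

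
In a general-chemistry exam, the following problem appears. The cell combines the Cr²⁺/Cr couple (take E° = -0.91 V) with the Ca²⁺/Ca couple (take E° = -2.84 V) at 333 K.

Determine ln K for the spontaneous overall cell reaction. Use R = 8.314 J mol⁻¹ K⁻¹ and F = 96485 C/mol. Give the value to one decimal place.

Cathode: Cr²⁺/Cr; anode: Ca²⁺/Ca. E°cell = (-0.91) − (-2.84) = +1.93 V, with n = 2.
ΔG° = −nFE° = −RT ln K, so ln K = nFE°/(RT) = (2)(96485)(+1.93) / ((8.314)(333)) = 134.522.

134.5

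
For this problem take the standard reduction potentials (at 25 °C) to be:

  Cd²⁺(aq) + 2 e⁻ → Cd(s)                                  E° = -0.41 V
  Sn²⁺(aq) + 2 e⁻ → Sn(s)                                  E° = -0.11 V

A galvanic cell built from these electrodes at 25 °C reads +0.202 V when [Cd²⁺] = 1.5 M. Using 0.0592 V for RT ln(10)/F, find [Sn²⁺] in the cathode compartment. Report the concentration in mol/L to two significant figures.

0.00073 M

Sn²⁺/Sn is the cathode, Cd²⁺/Cd the anode: E°cell = +0.30 V, n = 2.
Overall reaction: Sn²⁺(aq) + Cd(s) → Sn(s) + Cd²⁺(aq); Q = [Cd²⁺]^1/[Sn²⁺]^1.
From E = E° − (0.0592/n) log Q: log Q = (E° − E)·n/0.0592 = (+0.30 − (+0.202))·2/0.0592 = 3.3108.
So 1·log[Sn²⁺] = 1·log(1.5) − log Q = 0.1761 − (3.3108) = -3.1347; [Sn²⁺] = 10^(-3.1347) ≈ 0.00073 M.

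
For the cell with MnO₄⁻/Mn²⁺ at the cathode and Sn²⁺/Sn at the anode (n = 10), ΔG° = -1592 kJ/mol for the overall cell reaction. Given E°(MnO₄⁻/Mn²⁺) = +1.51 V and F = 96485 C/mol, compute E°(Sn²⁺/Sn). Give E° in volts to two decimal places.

-0.14 V

E°cell = −ΔG°/(nF) = −(-1592×10³)/((10)(96485)) = +1.650 V.
Since MnO₄⁻/Mn²⁺ is the cathode and Sn²⁺/Sn the anode, E°cell = E°(MnO₄⁻/Mn²⁺) − E°(Sn²⁺/Sn).
So E°(Sn²⁺/Sn) = E°(MnO₄⁻/Mn²⁺) − E°cell = (+1.51) − (+1.650) = -0.14 V.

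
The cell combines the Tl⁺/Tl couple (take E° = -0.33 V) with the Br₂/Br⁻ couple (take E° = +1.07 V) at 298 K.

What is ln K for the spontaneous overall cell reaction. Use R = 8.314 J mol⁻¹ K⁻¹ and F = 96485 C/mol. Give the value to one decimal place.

109.0

Cathode: Br₂/Br⁻; anode: Tl⁺/Tl. E°cell = (+1.07) − (-0.33) = +1.40 V, with n = 2.
ΔG° = −nFE° = −RT ln K, so ln K = nFE°/(RT) = (2)(96485)(+1.40) / ((8.314)(298)) = 109.041.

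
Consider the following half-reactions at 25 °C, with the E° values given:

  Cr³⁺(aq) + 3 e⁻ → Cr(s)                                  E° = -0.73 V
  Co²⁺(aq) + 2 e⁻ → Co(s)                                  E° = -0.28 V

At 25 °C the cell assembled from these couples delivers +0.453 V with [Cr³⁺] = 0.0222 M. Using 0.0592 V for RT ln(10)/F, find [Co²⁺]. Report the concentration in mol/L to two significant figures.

0.100 M

Co²⁺/Co is the cathode, Cr³⁺/Cr the anode: E°cell = +0.45 V, n = 6.
Overall reaction: 3 Co²⁺(aq) + 2 Cr(s) → 3 Co(s) + 2 Cr³⁺(aq); Q = [Cr³⁺]^2/[Co²⁺]^3.
From E = E° − (0.0592/n) log Q: log Q = (E° − E)·n/0.0592 = (+0.45 − (+0.453))·6/0.0592 = -0.3041.
So 3·log[Co²⁺] = 2·log(0.0222) − log Q = -3.3073 − (-0.3041) = -3.0032; log[Co²⁺] = -3.0032 / 3 = -1.0011; [Co²⁺] = 10^(-1.0011) ≈ 0.100 M.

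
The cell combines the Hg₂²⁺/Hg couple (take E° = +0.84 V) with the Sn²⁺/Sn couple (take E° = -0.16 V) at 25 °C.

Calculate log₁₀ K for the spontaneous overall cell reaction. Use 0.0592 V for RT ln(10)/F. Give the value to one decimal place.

33.8

Cathode: Hg₂²⁺/Hg; anode: Sn²⁺/Sn. E°cell = +1.00 V, n = 2.
log K = nE°cell / 0.0592 = (2)(+1.00) / 0.0592 = 33.8.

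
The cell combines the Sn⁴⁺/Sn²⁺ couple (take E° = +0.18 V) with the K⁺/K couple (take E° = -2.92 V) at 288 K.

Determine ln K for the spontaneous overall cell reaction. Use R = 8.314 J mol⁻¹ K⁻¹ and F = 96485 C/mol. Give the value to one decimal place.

249.8

Cathode: Sn⁴⁺/Sn²⁺; anode: K⁺/K. E°cell = (+0.18) − (-2.92) = +3.10 V, with n = 2.
ΔG° = −nFE° = −RT ln K, so ln K = nFE°/(RT) = (2)(96485)(+3.10) / ((8.314)(288)) = 249.833.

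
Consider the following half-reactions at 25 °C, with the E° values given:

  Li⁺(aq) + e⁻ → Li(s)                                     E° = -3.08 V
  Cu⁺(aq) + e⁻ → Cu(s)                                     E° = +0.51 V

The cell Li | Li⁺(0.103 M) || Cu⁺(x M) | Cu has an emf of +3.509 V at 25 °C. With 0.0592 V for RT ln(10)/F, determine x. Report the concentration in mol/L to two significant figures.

0.0044 M

Cu⁺/Cu is the cathode, Li⁺/Li the anode: E°cell = +3.59 V, n = 1.
Overall reaction: Cu⁺(aq) + Li(s) → Cu(s) + Li⁺(aq); Q = [Li⁺]^1/[Cu⁺]^1.
From E = E° − (0.0592/n) log Q: log Q = (E° − E)·n/0.0592 = (+3.59 − (+3.509))·1/0.0592 = 1.3682.
So 1·log[Cu⁺] = 1·log(0.103) − log Q = -0.9872 − (1.3682) = -2.3554; [Cu⁺] = 10^(-2.3554) ≈ 0.0044 M.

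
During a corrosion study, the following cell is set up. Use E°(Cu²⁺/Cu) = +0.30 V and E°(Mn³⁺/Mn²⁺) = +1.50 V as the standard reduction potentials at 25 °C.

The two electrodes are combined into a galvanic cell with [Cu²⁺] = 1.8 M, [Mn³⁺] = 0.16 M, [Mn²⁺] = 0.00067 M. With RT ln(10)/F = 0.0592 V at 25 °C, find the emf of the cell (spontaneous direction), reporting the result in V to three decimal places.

Mn³⁺/Mn²⁺ is the cathode (higher E°), Cu²⁺/Cu the anode: E°cell = +1.50 − (+0.30) = +1.20 V, n = 2.
Overall: 2 Mn³⁺(aq) + Cu(s) → 2 Mn²⁺(aq) + Cu²⁺(aq)
Q = [Mn²⁺]^2·[Cu²⁺] / ([Mn³⁺]^2); log Q = -4.501.
E = E° − (0.0592/n) log Q = +1.20 − (0.0592/2)(-4.501) = +1.333 V.

+1.333 V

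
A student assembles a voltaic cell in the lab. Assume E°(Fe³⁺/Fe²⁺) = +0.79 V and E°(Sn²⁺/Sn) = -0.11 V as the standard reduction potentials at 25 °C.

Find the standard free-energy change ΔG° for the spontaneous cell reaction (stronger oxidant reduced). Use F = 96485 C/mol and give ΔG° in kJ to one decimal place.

Fe³⁺/Fe²⁺ (E° = +0.79 V) is the cathode; Sn²⁺/Sn (E° = -0.11 V) is the anode, so E°cell = +0.90 V.
Balancing electrons gives n = 2 (lcm of 1 and 2).
ΔG° = −nFE° = −(2)(96485)(+0.90) = -173,673 J = -173.7 kJ.

-173.7 kJ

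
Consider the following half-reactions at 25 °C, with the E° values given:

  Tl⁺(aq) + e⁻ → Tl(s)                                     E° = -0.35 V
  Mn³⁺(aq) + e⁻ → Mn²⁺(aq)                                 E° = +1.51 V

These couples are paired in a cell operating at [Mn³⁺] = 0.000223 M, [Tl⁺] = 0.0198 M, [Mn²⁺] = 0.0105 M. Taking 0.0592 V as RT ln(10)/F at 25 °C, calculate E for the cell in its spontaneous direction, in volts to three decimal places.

Mn³⁺/Mn²⁺ is the cathode (higher E°), Tl⁺/Tl the anode: E°cell = +1.51 − (-0.35) = +1.86 V, n = 1.
Overall: Mn³⁺(aq) + Tl(s) → Mn²⁺(aq) + Tl⁺(aq)
Q = [Mn²⁺]·[Tl⁺] / ([Mn³⁺]); log Q = -0.030.
E = E° − (0.0592/n) log Q = +1.86 − (0.0592/1)(-0.030) = +1.862 V.

+1.862 V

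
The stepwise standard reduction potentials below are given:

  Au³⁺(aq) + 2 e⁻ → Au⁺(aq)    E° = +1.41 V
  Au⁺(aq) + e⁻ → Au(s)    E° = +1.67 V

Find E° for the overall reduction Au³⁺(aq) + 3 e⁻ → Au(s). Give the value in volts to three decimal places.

Standard free energies of sequential steps add: ΔG°₃ = ΔG°₁ + ΔG°₂, so n₃E°₃ = n₁E°₁ + n₂E°₂.
E°₃ = (2×+1.41 + 1×+1.67) / 3 = (+4.490) / 3 = +1.497 V.

+1.497 V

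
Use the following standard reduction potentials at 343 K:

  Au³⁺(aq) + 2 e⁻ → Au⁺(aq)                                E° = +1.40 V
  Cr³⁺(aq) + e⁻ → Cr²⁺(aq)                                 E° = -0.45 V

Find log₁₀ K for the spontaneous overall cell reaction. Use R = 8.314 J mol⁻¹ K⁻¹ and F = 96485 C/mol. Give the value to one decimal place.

54.4

Cathode: Au³⁺/Au⁺; anode: Cr³⁺/Cr²⁺. E°cell = (+1.40) − (-0.45) = +1.85 V, with n = 2.
ΔG° = −nFE° = −RT ln K, so ln K = nFE°/(RT) = (2)(96485)(+1.85) / ((8.314)(343)) = 125.186.
log₁₀ K = 125.186 / ln 10 = 54.4.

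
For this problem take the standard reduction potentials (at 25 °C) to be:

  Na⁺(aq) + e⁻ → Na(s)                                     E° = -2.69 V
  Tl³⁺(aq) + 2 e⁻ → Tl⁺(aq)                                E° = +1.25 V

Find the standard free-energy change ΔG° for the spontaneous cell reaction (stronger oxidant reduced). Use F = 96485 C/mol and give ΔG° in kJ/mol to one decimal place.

Tl³⁺/Tl⁺ (E° = +1.25 V) is the cathode; Na⁺/Na (E° = -2.69 V) is the anode, so E°cell = +3.94 V.
Balancing electrons gives n = 2 (lcm of 2 and 1).
ΔG° = −nFE° = −(2)(96485)(+3.94) = -760,302 J = -760.3 kJ/mol.

-760.3 kJ/mol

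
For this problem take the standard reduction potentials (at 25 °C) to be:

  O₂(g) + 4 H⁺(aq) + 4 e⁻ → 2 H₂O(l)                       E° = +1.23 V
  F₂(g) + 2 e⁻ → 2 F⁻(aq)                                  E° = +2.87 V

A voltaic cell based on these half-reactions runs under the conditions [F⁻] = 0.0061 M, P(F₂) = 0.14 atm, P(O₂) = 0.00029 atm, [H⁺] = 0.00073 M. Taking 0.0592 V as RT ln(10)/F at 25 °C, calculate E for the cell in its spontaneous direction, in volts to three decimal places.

+1.984 V

F₂/F⁻ is the cathode (higher E°), O₂/H₂O the anode: E°cell = +2.87 − (+1.23) = +1.64 V, n = 4.
Overall: 2 F₂(g) + 2 H₂O(l) → 4 F⁻(aq) + O₂(g) + 4 H⁺(aq)
Q = [F⁻]^4·P(O₂)·[H⁺]^4 / (P(F₂)^2); log Q = -23.235.
E = E° − (0.0592/n) log Q = +1.64 − (0.0592/4)(-23.235) = +1.984 V.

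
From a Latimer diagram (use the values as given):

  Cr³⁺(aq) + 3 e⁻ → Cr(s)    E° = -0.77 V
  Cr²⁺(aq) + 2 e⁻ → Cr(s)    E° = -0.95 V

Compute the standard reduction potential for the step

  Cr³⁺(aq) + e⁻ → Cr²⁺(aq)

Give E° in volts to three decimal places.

Sequential free energies add, so n₃E°₃ = n₁E°₁ + n₂E°₂.
With n₃ = 3, and the known step contributing 2×(-0.95) V, the unknown satisfies 1·E° = 3×(-0.77) − 2×(-0.95) = -0.410.
E° = -0.410 / 1 = -0.410 V.

-0.410 V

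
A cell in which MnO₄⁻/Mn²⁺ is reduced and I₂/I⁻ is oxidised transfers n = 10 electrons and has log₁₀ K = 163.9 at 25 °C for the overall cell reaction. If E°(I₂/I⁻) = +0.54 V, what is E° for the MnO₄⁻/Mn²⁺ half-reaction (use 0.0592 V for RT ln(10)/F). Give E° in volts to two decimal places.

+1.51 V

E°cell = (0.0592/n)·log K = (0.0592/10)(163.9) = +0.970 V.
Since MnO₄⁻/Mn²⁺ is the cathode and I₂/I⁻ the anode, E°cell = E°(MnO₄⁻/Mn²⁺) − E°(I₂/I⁻).
So E°(MnO₄⁻/Mn²⁺) = E°cell + E°(I₂/I⁻) = +0.970 + (+0.54) = +1.51 V.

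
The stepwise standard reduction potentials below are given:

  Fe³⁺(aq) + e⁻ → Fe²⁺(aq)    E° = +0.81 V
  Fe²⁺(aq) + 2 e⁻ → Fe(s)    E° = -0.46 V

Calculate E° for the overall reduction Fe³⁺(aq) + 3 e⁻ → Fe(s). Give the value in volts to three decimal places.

Since ΔG° = −nFE° is additive over sequential reductions, n₃E°₃ = n₁E°₁ + n₂E°₂.
E°₃ = (1×+0.81 + 2×-0.46) / 3 = (-0.110) / 3 = -0.037 V.

-0.037 V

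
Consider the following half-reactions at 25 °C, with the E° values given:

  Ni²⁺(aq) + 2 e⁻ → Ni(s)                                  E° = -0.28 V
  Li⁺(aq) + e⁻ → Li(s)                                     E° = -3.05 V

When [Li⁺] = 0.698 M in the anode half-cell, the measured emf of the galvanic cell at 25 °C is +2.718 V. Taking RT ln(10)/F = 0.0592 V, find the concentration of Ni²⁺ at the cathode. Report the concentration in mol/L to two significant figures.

0.0085 M

Ni²⁺/Ni is the cathode, Li⁺/Li the anode: E°cell = +2.77 V, n = 2.
Overall reaction: Ni²⁺(aq) + 2 Li(s) → Ni(s) + 2 Li⁺(aq); Q = [Li⁺]^2/[Ni²⁺]^1.
From E = E° − (0.0592/n) log Q: log Q = (E° − E)·n/0.0592 = (+2.77 − (+2.718))·2/0.0592 = 1.7568.
So 1·log[Ni²⁺] = 2·log(0.698) − log Q = -0.3123 − (1.7568) = -2.0691; [Ni²⁺] = 10^(-2.0691) ≈ 0.0085 M.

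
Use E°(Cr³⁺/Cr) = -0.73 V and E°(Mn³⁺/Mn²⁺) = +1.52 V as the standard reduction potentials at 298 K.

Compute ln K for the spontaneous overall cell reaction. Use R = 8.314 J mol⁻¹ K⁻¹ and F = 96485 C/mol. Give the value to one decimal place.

Cathode: Mn³⁺/Mn²⁺; anode: Cr³⁺/Cr. E°cell = (+1.52) − (-0.73) = +2.25 V, with n = 3.
ΔG° = −nFE° = −RT ln K, so ln K = nFE°/(RT) = (3)(96485)(+2.25) / ((8.314)(298)) = 262.868.

262.9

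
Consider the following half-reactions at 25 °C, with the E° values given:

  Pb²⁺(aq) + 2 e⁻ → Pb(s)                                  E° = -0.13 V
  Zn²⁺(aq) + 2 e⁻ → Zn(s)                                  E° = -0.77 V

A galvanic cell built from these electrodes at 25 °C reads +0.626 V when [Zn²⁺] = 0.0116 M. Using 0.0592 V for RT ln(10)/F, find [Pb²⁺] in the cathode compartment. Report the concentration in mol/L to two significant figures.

0.0039 M

Pb²⁺/Pb is the cathode, Zn²⁺/Zn the anode: E°cell = +0.64 V, n = 2.
Overall reaction: Pb²⁺(aq) + Zn(s) → Pb(s) + Zn²⁺(aq); Q = [Zn²⁺]^1/[Pb²⁺]^1.
From E = E° − (0.0592/n) log Q: log Q = (E° − E)·n/0.0592 = (+0.64 − (+0.626))·2/0.0592 = 0.4730.
So 1·log[Pb²⁺] = 1·log(0.0116) − log Q = -1.9355 − (0.4730) = -2.4085; [Pb²⁺] = 10^(-2.4085) ≈ 0.0039 M.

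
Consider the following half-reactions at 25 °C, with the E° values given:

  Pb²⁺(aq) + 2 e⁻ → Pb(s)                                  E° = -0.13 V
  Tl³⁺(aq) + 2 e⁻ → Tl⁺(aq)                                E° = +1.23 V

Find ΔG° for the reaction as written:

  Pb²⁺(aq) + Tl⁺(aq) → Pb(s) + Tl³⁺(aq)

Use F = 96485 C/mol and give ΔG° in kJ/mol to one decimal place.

+262.4 kJ/mol

As written, Pb²⁺/Pb is reduced (cathode) and Tl³⁺/Tl⁺ is oxidised (anode), so E°cell = (-0.13) − (+1.23) = -1.36 V.
Balancing electrons gives n = 2.
ΔG° = −nFE° = −(2)(96485)(-1.36) = 262,439 J = +262.4 kJ/mol.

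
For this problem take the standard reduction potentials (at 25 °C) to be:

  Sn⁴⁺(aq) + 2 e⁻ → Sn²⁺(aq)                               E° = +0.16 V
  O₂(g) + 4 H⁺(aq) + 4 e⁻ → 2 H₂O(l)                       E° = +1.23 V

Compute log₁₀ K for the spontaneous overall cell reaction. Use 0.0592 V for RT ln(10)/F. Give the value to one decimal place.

Cathode: O₂/H₂O; anode: Sn⁴⁺/Sn²⁺. E°cell = +1.07 V, n = 4.
log K = nE°cell / 0.0592 = (4)(+1.07) / 0.0592 = 72.3.

72.3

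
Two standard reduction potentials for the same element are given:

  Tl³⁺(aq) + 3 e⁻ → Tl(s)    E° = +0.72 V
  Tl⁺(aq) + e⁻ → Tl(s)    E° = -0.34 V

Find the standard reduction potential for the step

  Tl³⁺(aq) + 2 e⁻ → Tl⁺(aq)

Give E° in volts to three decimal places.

Sequential free energies add, so n₃E°₃ = n₁E°₁ + n₂E°₂.
With n₃ = 3, and the known step contributing 1×(-0.34) V, the unknown satisfies 2·E° = 3×(+0.72) − 1×(-0.34) = +2.500.
E° = +2.500 / 2 = +1.250 V.

+1.250 V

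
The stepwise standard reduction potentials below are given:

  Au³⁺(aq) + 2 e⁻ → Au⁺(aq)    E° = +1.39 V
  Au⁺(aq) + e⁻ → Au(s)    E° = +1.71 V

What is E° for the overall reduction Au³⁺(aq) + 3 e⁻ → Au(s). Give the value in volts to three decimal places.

Since ΔG° = −nFE° is additive over sequential reductions, n₃E°₃ = n₁E°₁ + n₂E°₂.
E°₃ = (2×+1.39 + 1×+1.71) / 3 = (+4.490) / 3 = +1.497 V.

+1.497 V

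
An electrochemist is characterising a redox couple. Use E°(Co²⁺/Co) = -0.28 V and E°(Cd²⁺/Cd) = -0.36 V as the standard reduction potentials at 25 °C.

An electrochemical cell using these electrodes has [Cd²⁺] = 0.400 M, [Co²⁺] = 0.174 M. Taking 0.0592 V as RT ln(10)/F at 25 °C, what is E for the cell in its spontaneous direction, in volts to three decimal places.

Co²⁺/Co is the cathode (higher E°), Cd²⁺/Cd the anode: E°cell = -0.28 − (-0.36) = +0.08 V, n = 2.
Overall: Co²⁺(aq) + Cd(s) → Co(s) + Cd²⁺(aq)
Q = [Cd²⁺] / ([Co²⁺]); log Q = 0.362.
E = E° − (0.0592/n) log Q = +0.08 − (0.0592/2)(0.362) = +0.069 V.

+0.069 V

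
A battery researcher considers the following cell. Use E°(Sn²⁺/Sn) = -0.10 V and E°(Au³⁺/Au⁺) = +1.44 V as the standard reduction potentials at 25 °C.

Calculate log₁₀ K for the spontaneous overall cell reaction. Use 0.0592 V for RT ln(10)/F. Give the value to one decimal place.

Cathode: Au³⁺/Au⁺; anode: Sn²⁺/Sn. E°cell = +1.54 V, n = 2.
log K = nE°cell / 0.0592 = (2)(+1.54) / 0.0592 = 52.0.

52.0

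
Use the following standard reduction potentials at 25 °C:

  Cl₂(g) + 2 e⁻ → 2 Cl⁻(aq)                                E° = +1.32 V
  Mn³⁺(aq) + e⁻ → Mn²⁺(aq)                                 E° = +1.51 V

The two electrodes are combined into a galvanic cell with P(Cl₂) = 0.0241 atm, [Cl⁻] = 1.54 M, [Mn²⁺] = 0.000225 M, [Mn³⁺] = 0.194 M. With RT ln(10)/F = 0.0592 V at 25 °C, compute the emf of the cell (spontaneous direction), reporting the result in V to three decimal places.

Mn³⁺/Mn²⁺ is the cathode (higher E°), Cl₂/Cl⁻ the anode: E°cell = +1.51 − (+1.32) = +0.19 V, n = 2.
Overall: 2 Mn³⁺(aq) + 2 Cl⁻(aq) → 2 Mn²⁺(aq) + Cl₂(g)
Q = [Mn²⁺]^2·P(Cl₂) / ([Mn³⁺]^2·[Cl⁻]^2); log Q = -7.864.
E = E° − (0.0592/n) log Q = +0.19 − (0.0592/2)(-7.864) = +0.423 V.

+0.423 V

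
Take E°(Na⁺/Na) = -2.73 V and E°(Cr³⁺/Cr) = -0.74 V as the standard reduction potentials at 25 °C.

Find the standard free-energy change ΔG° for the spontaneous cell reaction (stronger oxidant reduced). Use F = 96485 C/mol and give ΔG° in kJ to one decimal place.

-576.0 kJ

Cr³⁺/Cr (E° = -0.74 V) is the cathode; Na⁺/Na (E° = -2.73 V) is the anode, so E°cell = +1.99 V.
Balancing electrons gives n = 3 (lcm of 3 and 1).
ΔG° = −nFE° = −(3)(96485)(+1.99) = -576,015 J = -576.0 kJ.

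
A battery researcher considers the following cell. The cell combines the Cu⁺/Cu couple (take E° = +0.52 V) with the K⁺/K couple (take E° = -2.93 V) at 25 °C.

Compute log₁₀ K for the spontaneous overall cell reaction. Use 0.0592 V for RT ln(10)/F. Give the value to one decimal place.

58.3

Cathode: Cu⁺/Cu; anode: K⁺/K. E°cell = +3.45 V, n = 1.
log K = nE°cell / 0.0592 = (1)(+3.45) / 0.0592 = 58.3.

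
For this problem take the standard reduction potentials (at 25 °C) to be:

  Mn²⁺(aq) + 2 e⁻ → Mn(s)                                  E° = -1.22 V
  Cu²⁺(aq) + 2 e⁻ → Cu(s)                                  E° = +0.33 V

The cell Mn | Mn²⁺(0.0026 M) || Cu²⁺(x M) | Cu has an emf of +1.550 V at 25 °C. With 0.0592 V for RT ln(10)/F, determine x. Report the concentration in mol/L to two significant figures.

Cu²⁺/Cu is the cathode, Mn²⁺/Mn the anode: E°cell = +1.55 V, n = 2.
Overall reaction: Cu²⁺(aq) + Mn(s) → Cu(s) + Mn²⁺(aq); Q = [Mn²⁺]^1/[Cu²⁺]^1.
From E = E° − (0.0592/n) log Q: log Q = (E° − E)·n/0.0592 = (+1.55 − (+1.550))·2/0.0592 = 0.0000.
So 1·log[Cu²⁺] = 1·log(0.0026) − log Q = -2.5850 − (0.0000) = -2.5850; [Cu²⁺] = 10^(-2.5850) ≈ 0.0026 M.

0.0026 M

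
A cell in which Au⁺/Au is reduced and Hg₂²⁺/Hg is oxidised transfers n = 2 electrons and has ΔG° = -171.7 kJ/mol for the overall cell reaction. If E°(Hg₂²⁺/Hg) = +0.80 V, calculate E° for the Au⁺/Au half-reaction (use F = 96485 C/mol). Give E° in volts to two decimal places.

E°cell = −ΔG°/(nF) = −(-171.7×10³)/((2)(96485)) = +0.890 V.
Since Au⁺/Au is the cathode and Hg₂²⁺/Hg the anode, E°cell = E°(Au⁺/Au) − E°(Hg₂²⁺/Hg).
So E°(Au⁺/Au) = E°cell + E°(Hg₂²⁺/Hg) = +0.890 + (+0.80) = +1.69 V.

+1.69 V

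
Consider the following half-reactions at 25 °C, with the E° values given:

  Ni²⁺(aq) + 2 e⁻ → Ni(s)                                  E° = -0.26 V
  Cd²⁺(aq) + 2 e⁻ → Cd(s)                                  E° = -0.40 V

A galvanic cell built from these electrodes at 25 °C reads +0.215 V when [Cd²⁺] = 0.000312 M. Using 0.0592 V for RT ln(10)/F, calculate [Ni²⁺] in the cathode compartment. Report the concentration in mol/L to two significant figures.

Ni²⁺/Ni is the cathode, Cd²⁺/Cd the anode: E°cell = +0.14 V, n = 2.
Overall reaction: Ni²⁺(aq) + Cd(s) → Ni(s) + Cd²⁺(aq); Q = [Cd²⁺]^1/[Ni²⁺]^1.
From E = E° − (0.0592/n) log Q: log Q = (E° − E)·n/0.0592 = (+0.14 − (+0.215))·2/0.0592 = -2.5338.
So 1·log[Ni²⁺] = 1·log(0.000312) − log Q = -3.5058 − (-2.5338) = -0.9720; [Ni²⁺] = 10^(-0.9720) ≈ 0.11 M.

0.11 M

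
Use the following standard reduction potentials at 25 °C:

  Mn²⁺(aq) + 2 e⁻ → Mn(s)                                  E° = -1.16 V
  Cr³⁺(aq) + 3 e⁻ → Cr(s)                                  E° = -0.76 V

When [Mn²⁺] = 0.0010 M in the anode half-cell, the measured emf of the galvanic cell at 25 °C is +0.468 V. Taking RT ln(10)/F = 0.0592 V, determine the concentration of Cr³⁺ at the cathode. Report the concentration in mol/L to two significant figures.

0.088 M

Cr³⁺/Cr is the cathode, Mn²⁺/Mn the anode: E°cell = +0.40 V, n = 6.
Overall reaction: 2 Cr³⁺(aq) + 3 Mn(s) → 2 Cr(s) + 3 Mn²⁺(aq); Q = [Mn²⁺]^3/[Cr³⁺]^2.
From E = E° − (0.0592/n) log Q: log Q = (E° − E)·n/0.0592 = (+0.40 − (+0.468))·6/0.0592 = -6.8919.
So 2·log[Cr³⁺] = 3·log(0.001) − log Q = -9.0000 − (-6.8919) = -2.1081; log[Cr³⁺] = -2.1081 / 2 = -1.0540; [Cr³⁺] = 10^(-1.0540) ≈ 0.088 M.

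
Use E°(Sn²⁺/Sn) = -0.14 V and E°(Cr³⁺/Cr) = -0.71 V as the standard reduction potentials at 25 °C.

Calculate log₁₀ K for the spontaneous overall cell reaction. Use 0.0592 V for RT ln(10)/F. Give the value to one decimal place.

57.8

Cathode: Sn²⁺/Sn; anode: Cr³⁺/Cr. E°cell = +0.57 V, n = 6.
log K = nE°cell / 0.0592 = (6)(+0.57) / 0.0592 = 57.8.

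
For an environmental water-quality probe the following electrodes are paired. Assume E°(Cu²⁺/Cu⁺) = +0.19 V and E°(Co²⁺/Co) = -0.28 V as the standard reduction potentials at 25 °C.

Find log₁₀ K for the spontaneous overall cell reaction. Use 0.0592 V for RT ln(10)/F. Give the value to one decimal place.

Cathode: Cu²⁺/Cu⁺; anode: Co²⁺/Co. E°cell = +0.47 V, n = 2.
log K = nE°cell / 0.0592 = (2)(+0.47) / 0.0592 = 15.9.

15.9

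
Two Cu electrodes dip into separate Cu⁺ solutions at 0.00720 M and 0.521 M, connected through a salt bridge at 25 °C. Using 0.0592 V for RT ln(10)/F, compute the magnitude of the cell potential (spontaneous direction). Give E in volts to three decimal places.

+0.110 V

For a concentration cell E°cell = 0. The 0.521 M side is the cathode (reduction is favoured where [Cu⁺] is higher).
With n = 1, E = −(0.0592/1) log([Cu⁺]ₐₙ/[Cu⁺]꜀ₐₜ) = −(0.0592/1) log(0.0072/0.521) = −(0.0592/1)(-1.860) = +0.110 V.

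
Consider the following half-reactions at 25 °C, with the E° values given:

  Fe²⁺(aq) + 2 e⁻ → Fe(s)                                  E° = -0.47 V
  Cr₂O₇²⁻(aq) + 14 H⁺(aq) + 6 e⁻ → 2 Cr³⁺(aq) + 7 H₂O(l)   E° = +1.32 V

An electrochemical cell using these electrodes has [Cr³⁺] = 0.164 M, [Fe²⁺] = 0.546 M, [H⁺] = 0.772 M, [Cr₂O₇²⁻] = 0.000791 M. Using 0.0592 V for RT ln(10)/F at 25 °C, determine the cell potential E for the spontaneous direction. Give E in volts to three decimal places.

Cr₂O₇²⁻/Cr³⁺ is the cathode (higher E°), Fe²⁺/Fe the anode: E°cell = +1.32 − (-0.47) = +1.79 V, n = 6.
Overall: Cr₂O₇²⁻(aq) + 14 H⁺(aq) + 3 Fe(s) → 2 Cr³⁺(aq) + 7 H₂O(l) + 3 Fe²⁺(aq)
Q = [Cr³⁺]^2·[Fe²⁺]^3 / ([Cr₂O₇²⁻]·[H⁺]^14); log Q = 2.316.
E = E° − (0.0592/n) log Q = +1.79 − (0.0592/6)(2.316) = +1.767 V.

+1.767 V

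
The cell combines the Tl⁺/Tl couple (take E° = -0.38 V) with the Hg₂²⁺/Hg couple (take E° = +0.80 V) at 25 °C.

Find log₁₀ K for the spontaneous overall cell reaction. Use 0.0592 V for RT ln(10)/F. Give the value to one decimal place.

39.9

Cathode: Hg₂²⁺/Hg; anode: Tl⁺/Tl. E°cell = +1.18 V, n = 2.
log K = nE°cell / 0.0592 = (2)(+1.18) / 0.0592 = 39.9.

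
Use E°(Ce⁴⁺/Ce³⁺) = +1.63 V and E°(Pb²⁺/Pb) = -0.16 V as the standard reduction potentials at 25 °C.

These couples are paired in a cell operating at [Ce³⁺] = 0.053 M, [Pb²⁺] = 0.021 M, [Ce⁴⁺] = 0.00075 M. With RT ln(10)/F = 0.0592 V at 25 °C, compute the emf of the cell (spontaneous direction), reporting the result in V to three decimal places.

Ce⁴⁺/Ce³⁺ is the cathode (higher E°), Pb²⁺/Pb the anode: E°cell = +1.63 − (-0.16) = +1.79 V, n = 2.
Overall: 2 Ce⁴⁺(aq) + Pb(s) → 2 Ce³⁺(aq) + Pb²⁺(aq)
Q = [Ce³⁺]^2·[Pb²⁺] / ([Ce⁴⁺]^2); log Q = 2.021.
E = E° − (0.0592/n) log Q = +1.79 − (0.0592/2)(2.021) = +1.730 V.

+1.730 V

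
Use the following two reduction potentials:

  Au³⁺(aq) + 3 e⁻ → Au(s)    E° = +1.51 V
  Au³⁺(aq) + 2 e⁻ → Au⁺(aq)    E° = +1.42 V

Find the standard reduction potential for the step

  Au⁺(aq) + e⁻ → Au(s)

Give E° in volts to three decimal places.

Sequential free energies add, so n₃E°₃ = n₁E°₁ + n₂E°₂.
With n₃ = 3, and the known step contributing 2×(+1.42) V, the unknown satisfies 1·E° = 3×(+1.51) − 2×(+1.42) = +1.690.
E° = +1.690 / 1 = +1.690 V.

+1.690 V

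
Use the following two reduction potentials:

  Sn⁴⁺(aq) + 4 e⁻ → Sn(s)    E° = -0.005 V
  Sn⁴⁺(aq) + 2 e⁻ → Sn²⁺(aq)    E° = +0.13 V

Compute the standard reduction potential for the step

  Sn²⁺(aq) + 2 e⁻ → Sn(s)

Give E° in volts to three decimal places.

-0.140 V

Sequential free energies add, so n₃E°₃ = n₁E°₁ + n₂E°₂.
With n₃ = 4, and the known step contributing 2×(+0.13) V, the unknown satisfies 2·E° = 4×(-0.005) − 2×(+0.13) = -0.280.
E° = -0.280 / 2 = -0.140 V.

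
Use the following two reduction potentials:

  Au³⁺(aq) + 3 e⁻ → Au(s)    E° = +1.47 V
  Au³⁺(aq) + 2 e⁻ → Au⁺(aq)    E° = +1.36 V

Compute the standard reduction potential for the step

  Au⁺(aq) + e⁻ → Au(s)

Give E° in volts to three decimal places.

+1.690 V

Sequential free energies add, so n₃E°₃ = n₁E°₁ + n₂E°₂.
With n₃ = 3, and the known step contributing 2×(+1.36) V, the unknown satisfies 1·E° = 3×(+1.47) − 2×(+1.36) = +1.690.
E° = +1.690 / 1 = +1.690 V.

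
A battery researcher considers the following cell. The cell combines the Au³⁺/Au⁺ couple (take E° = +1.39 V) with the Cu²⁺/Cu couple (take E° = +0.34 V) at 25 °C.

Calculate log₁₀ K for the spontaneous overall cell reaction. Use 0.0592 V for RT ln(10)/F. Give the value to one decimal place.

Cathode: Au³⁺/Au⁺; anode: Cu²⁺/Cu. E°cell = +1.05 V, n = 2.
log K = nE°cell / 0.0592 = (2)(+1.05) / 0.0592 = 35.5.

35.5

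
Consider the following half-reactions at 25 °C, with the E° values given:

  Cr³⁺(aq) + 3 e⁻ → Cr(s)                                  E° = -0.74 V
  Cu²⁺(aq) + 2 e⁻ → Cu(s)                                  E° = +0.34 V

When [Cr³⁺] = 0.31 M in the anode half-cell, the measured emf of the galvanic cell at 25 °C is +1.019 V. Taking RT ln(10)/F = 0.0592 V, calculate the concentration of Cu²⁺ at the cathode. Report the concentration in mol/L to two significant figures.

0.0040 M

Cu²⁺/Cu is the cathode, Cr³⁺/Cr the anode: E°cell = +1.08 V, n = 6.
Overall reaction: 3 Cu²⁺(aq) + 2 Cr(s) → 3 Cu(s) + 2 Cr³⁺(aq); Q = [Cr³⁺]^2/[Cu²⁺]^3.
From E = E° − (0.0592/n) log Q: log Q = (E° − E)·n/0.0592 = (+1.08 − (+1.019))·6/0.0592 = 6.1824.
So 3·log[Cu²⁺] = 2·log(0.31) − log Q = -1.0173 − (6.1824) = -7.1997; log[Cu²⁺] = -7.1997 / 3 = -2.3999; [Cu²⁺] = 10^(-2.3999) ≈ 0.0040 M.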